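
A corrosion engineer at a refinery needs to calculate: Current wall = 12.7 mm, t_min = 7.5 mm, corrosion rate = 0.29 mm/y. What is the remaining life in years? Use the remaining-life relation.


Apply the remaining-life relation: RL = (t_current − t_min) / CR
RL = (12.7 − 7.5) / 0.29 = 5.2 / 0.29 = 17.9 years

17.9 years


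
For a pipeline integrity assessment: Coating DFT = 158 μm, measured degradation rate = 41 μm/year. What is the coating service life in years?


Service life = thickness / degradation rate
Life = 158 / 41 = 3.9 years

3.9 years


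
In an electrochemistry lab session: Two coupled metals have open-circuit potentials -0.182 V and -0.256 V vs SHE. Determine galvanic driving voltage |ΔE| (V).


Driving voltage is the absolute potential difference.
|ΔE| = |-0.182 − (-0.256)| = 0.074 V

0.074 V


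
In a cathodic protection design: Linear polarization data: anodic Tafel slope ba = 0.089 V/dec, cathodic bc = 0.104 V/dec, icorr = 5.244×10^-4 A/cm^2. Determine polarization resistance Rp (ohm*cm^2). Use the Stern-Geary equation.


Apply the Stern-Geary equation: Rp = ba*bc / (2.303*icorr*(ba+bc))
ba*bc = 0.089*0.104 = 0.009256
ba+bc = 0.193; 2.303*icorr*(ba+bc) = 2.303*5.244×10^-4*0.193 = 2.3308479×10^-4
Rp = 0.009256 / 2.3308479×10^-4 = 39.71 ohm*cm^2

39.71 ohm*cm^2


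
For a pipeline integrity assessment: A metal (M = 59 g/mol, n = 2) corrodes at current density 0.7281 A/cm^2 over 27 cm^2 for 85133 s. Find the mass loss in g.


Apply Faraday's law: m = i*A*t*M / (n*F)
Total charge passed Q = i*A*t = 0.7281*27*85133 = 1673604.1071 C
m = Q*M/(n*F) = 1673604.1071*59/(2*96485) = 511.69945 g

511.69945 g


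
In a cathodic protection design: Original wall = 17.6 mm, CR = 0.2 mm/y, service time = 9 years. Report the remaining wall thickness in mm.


Remaining wall = original − CR × time
t = 17.6 − 0.2*9 = 17.6 − 1.8 = 15.8 mm

15.8 mm


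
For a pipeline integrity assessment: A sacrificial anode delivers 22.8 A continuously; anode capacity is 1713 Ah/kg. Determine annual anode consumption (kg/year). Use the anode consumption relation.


Annual consumption = current * hours per year / capacity
Rate = 22.8 * 8760 / 1713 = 116.6 kg/year

116.6 kg/year


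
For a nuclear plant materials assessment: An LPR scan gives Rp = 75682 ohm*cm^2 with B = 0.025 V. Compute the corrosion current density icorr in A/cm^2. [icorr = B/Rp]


Apply the Stern-Geary relation: icorr = B / Rp
icorr = 0.025 / 75682 = 3.303×10^-7 A/cm^2

3.303×10^-7 A/cm^2


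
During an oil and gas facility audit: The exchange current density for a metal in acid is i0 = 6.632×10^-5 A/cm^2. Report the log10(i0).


i0 = 6.632×10^-5 A/cm^2
log10(i0) = -4.178

-4.178


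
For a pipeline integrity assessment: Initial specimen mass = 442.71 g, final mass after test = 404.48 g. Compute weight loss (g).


Weight loss = initial − final
WL = 442.71 − 404.48 = 38.23 g

38.23 g


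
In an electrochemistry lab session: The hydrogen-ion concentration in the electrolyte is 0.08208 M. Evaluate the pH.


pH = −log10[H+]
pH = −log10(0.08208) = 1.09

1.09


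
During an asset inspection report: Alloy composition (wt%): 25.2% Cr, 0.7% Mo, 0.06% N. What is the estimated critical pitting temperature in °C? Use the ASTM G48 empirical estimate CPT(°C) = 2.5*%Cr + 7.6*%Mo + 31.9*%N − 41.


Apply the ASTM G48 empirical CPT estimate: CPT(°C) = 2.5*%Cr + 7.6*%Mo + 31.9*%N − 41
2.5*25.2 = 63; 7.6*0.7 = 5.32; 31.9*0.06 = 1.914
CPT = 63 + 5.32 + 1.914 − 41 = 29.234 °C
Rounded to 0.1 °C: CPT ≈ 29.2 °C

29.2 °C


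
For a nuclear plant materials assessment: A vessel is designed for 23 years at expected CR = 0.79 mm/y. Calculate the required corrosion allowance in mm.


Corrosion allowance = CR × design life
CA = 0.79 * 23 = 18.17 mm

18.17 mm


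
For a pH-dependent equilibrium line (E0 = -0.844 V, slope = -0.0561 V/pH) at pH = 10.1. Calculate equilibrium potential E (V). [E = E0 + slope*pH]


Apply the Pourbaix line equation: E = E0 + slope*pH
E = -0.844 + (-0.0561)*10.1 = -0.844 + (-0.56661) = -1.41061 V
Rounded to 3 decimal places: E = -1.411 V

-1.411 V


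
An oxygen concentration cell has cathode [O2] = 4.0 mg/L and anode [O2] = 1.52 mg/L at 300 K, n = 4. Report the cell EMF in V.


Apply the Nernst concentration-cell relation: E = (RT/nF)*ln(C_cathode/C_anode)
RT/nF = 8.314*300/(4*96485) = 0.00646266 V
ln(4.0/1.52) = 0.96758
E = 0.00646266 * 0.96758 = 0.00625 V

0.00625 V


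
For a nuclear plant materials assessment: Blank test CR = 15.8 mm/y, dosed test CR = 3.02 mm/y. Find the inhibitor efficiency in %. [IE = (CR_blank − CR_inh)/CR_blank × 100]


Apply the inhibitor-efficiency definition: IE = (CR_blank − CR_inh)/CR_blank × 100
IE = (15.8 − 3.02) / 15.8 × 100
IE = 12.78 / 15.8 × 100 = 80.9 %

80.9 %


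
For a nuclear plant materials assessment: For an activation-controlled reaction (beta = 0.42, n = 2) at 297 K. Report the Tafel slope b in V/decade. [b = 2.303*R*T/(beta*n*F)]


Apply the Tafel slope relation: b = 2.303*R*T/(beta*n*F)
Numerator: 2.303 * 8.314 * 297 = 5686.7
Denominator: 0.42 * 2 * 96485 = 81047.4
b = 5686.7 / 81047.4 = 0.0702 V/decade

0.0702 V/decade


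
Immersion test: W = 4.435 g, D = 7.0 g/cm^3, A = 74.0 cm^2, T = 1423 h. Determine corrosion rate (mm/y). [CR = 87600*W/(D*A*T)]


Apply the mm/y weight-loss relation: CR = 87600 * W / (D * A * T)
Numerator: 87600 * 4.435 = 388506.0
Denominator: 7.0 * 74.0 * 1423 = 737114.0
CR = 388506.0 / 737114.0 = 0.5271 mm/y

0.5271 mm/y


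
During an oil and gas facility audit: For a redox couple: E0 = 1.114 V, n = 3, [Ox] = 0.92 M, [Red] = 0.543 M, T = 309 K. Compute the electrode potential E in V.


Apply the Nernst equation: E = E0 + (RT/nF)*ln([Ox]/[Red])
Step 1: RT/nF = 8.314*309/(3*96485) = 0.00887539 V
Step 2: [Ox]/[Red] = 0.92/0.543 = 1.694291
Step 3: ln(1.694291) = 0.527264
Step 4: correction = 0.00887539 * 0.527264 = 0.0047 V
E = 1.114 + 0.0047 = 1.1187 V

1.1187 V


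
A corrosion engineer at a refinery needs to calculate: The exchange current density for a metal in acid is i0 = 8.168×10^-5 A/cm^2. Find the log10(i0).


i0 = 8.168×10^-5 A/cm^2
log10(i0) = -4.088

-4.088


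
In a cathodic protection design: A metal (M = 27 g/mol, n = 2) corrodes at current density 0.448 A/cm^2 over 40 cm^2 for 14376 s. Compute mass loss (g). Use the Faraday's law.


Apply Faraday's law: m = i*A*t*M / (n*F)
Total charge passed Q = i*A*t = 0.448*40*14376 = 257617.92 C
m = Q*M/(n*F) = 257617.92*27/(2*96485) = 36.0454 g

36.0454 g


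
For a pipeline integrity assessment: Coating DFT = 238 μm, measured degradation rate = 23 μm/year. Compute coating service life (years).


Service life = thickness / degradation rate
Life = 238 / 23 = 10.3 years

10.3 years


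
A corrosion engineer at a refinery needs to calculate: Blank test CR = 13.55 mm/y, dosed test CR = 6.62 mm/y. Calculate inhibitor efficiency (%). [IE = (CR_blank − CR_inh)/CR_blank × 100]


Apply the inhibitor-efficiency definition: IE = (CR_blank − CR_inh)/CR_blank × 100
IE = (13.55 − 6.62) / 13.55 × 100
IE = 6.93 / 13.55 × 100 = 51.1 %

51.1 %


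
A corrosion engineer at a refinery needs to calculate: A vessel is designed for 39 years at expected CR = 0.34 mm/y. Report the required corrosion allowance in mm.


Corrosion allowance = CR × design life
CA = 0.34 * 39 = 13.26 mm

13.26 mm


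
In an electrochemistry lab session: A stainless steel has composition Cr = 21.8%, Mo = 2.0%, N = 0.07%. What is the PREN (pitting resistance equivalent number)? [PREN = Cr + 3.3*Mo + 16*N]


Apply the PREN formula: PREN = Cr + 3.3*Mo + 16*N
PREN = 21.8 + 3.3*2.0 + 16*0.07
PREN = 21.8 + 6.6 + 1.12 = 29.52

29.52


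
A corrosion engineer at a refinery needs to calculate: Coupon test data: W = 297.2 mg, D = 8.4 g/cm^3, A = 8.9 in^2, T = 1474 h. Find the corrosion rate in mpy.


Apply the mpy weight-loss relation: CR = 534 * W / (D * A * T)
Numerator: 534 * 297.2 = 158704.8
Denominator: 8.4 * 8.9 * 1474 = 110196.24
CR = 158704.8 / 110196.24 = 1.44 mpy

1.44 mpy


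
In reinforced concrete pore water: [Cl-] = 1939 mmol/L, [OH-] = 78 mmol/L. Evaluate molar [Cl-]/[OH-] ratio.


Threshold parameter = [Cl-] / [OH-] (molar basis; both in mmol/L, so units cancel)
Ratio = 1939 / 78 = 24.86

24.86


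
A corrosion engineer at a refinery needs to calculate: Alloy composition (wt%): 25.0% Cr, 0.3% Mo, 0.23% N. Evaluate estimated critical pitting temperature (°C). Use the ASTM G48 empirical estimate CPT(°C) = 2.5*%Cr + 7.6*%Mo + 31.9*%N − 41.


Apply the ASTM G48 empirical CPT estimate: CPT(°C) = 2.5*%Cr + 7.6*%Mo + 31.9*%N − 41
2.5*25.0 = 62.5; 7.6*0.3 = 2.28; 31.9*0.23 = 7.337
CPT = 62.5 + 2.28 + 7.337 − 41 = 31.117 °C
Rounded to 0.1 °C: CPT ≈ 31.1 °C

31.1 °C


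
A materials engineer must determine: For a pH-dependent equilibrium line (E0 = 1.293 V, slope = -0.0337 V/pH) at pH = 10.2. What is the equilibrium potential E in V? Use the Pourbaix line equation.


Apply the Pourbaix line equation: E = E0 + slope*pH
E = 1.293 + (-0.0337)*10.2 = 1.293 + (-0.34374) = 0.94926 V
Rounded to 3 decimal places: E = 0.949 V

0.949 V


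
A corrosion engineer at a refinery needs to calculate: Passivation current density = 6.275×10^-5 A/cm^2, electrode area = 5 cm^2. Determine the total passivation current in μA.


I = i_pass * A, then convert A → μA (×10^6)
I = 6.275×10^-5 * 5 * 10^6 = 313.75 μA

313.75 μA


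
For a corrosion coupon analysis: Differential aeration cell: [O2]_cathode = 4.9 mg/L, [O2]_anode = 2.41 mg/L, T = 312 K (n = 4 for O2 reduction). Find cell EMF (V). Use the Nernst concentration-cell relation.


Apply the Nernst concentration-cell relation: E = (RT/nF)*ln(C_cathode/C_anode)
RT/nF = 8.314*312/(4*96485) = 0.00672117 V
ln(4.9/2.41) = 0.70961
E = 0.00672117 * 0.70961 = 0.00477 V

0.00477 V


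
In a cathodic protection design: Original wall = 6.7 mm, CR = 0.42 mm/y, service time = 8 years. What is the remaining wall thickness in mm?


Remaining wall = original − CR × time
t = 6.7 − 0.42*8 = 6.7 − 3.36 = 3.34 mm

3.34 mm


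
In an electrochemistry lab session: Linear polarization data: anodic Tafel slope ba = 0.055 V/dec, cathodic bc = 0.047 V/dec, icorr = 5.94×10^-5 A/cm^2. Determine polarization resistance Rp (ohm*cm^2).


Apply the Stern-Geary equation: Rp = ba*bc / (2.303*icorr*(ba+bc))
ba*bc = 0.055*0.047 = 0.002585
ba+bc = 0.102; 2.303*icorr*(ba+bc) = 2.303*5.94×10^-5*0.102 = 1.3953416×10^-5
Rp = 0.002585 / 1.3953416×10^-5 = 185.3 ohm*cm^2

185.3 ohm*cm^2


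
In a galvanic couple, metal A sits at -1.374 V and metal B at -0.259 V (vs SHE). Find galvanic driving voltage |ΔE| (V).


Driving voltage is the absolute potential difference.
|ΔE| = |-1.374 − (-0.259)| = 1.115 V

1.115 V


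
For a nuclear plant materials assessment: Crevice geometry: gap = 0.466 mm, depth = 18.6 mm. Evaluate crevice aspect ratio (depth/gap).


Aspect ratio = depth / gap
Ratio = 18.6 / 0.466 = 39.9

39.9


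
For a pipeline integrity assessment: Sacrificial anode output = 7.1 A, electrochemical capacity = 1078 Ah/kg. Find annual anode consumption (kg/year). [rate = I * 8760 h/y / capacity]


Annual consumption = current * hours per year / capacity
Rate = 7.1 * 8760 / 1078 = 57.7 kg/year

57.7 kg/year


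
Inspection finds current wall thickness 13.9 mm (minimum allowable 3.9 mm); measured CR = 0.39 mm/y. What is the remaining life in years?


Apply the remaining-life relation: RL = (t_current − t_min) / CR
RL = (13.9 − 3.9) / 0.39 = 10.0 / 0.39 = 25.6 years

25.6 years


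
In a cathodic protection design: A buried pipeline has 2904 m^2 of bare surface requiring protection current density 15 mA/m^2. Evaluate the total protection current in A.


I = area * current density, then convert mA → A (÷1000)
I = 2904 * 15 / 1000 = 43.56 A

43.56 A


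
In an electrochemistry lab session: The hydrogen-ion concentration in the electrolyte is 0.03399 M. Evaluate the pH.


pH = −log10[H+]
pH = −log10(0.03399) = 1.47

1.47


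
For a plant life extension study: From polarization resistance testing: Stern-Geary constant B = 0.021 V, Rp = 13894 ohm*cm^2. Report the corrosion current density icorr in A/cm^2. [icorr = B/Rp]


Apply the Stern-Geary relation: icorr = B / Rp
icorr = 0.021 / 13894 = 1.511×10^-6 A/cm^2

1.511×10^-6 A/cm^2


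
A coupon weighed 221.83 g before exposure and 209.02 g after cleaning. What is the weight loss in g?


Weight loss = initial − final
WL = 221.83 − 209.02 = 12.81 g

12.81 g


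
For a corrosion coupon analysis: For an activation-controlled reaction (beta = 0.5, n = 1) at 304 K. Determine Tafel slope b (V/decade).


Apply the Tafel slope relation: b = 2.303*R*T/(beta*n*F)
Numerator: 2.303 * 8.314 * 304 = 5820.73
Denominator: 0.5 * 1 * 96485 = 48242.5
b = 5820.73 / 48242.5 = 0.1207 V/decade

0.1207 V/decade


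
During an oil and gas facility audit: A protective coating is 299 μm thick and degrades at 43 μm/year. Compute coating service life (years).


Service life = thickness / degradation rate
Life = 299 / 43 = 7.0 years

7.0 years


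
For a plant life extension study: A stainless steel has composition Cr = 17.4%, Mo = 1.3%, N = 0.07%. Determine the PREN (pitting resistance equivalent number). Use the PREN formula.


Apply the PREN formula: PREN = Cr + 3.3*Mo + 16*N
PREN = 17.4 + 3.3*1.3 + 16*0.07
PREN = 17.4 + 4.29 + 1.12 = 22.81

22.81


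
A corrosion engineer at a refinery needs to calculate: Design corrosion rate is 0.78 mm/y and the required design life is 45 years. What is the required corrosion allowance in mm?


Corrosion allowance = CR × design life
CA = 0.78 * 45 = 35.1 mm

35.1 mm


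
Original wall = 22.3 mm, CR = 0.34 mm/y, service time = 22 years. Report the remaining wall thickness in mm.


Remaining wall = original − CR × time
t = 22.3 − 0.34*22 = 22.3 − 7.48 = 14.82 mm

14.82 mm


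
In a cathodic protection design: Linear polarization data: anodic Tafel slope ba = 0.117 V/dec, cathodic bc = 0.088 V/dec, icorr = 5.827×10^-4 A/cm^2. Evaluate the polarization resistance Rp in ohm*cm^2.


Apply the Stern-Geary equation: Rp = ba*bc / (2.303*icorr*(ba+bc))
ba*bc = 0.117*0.088 = 0.010296
ba+bc = 0.205; 2.303*icorr*(ba+bc) = 2.303*5.827×10^-4*0.205 = 2.7510141×10^-4
Rp = 0.010296 / 2.7510141×10^-4 = 37.4 ohm*cm^2

37.4 ohm*cm^2


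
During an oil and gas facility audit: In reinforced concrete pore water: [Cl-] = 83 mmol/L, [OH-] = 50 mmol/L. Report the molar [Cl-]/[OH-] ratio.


Threshold parameter = [Cl-] / [OH-] (molar basis; both in mmol/L, so units cancel)
Ratio = 83 / 50 = 1.66

1.66


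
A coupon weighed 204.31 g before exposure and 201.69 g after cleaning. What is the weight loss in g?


Weight loss = initial − final
WL = 204.31 − 201.69 = 2.62 g

2.62 g


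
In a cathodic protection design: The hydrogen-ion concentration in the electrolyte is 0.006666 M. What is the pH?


pH = −log10[H+]
pH = −log10(0.006666) = 2.18

2.18


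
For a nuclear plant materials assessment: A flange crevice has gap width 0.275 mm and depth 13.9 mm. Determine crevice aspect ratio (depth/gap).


Aspect ratio = depth / gap
Ratio = 13.9 / 0.275 = 50.5

50.5


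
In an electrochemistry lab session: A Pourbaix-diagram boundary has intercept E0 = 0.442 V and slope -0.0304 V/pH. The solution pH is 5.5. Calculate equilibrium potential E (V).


Apply the Pourbaix line equation: E = E0 + slope*pH
E = 0.442 + (-0.0304)*5.5 = 0.442 + (-0.1672) = 0.2748 V
Rounded to 4 decimal places: E = 0.2748 V

0.2748 V


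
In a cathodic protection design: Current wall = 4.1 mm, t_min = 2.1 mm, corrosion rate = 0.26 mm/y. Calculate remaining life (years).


Apply the remaining-life relation: RL = (t_current − t_min) / CR
RL = (4.1 − 2.1) / 0.26 = 2.0 / 0.26 = 7.7 years

7.7 years


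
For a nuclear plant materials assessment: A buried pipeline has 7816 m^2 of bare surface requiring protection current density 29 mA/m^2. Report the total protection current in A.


I = area * current density, then convert mA → A (÷1000)
I = 7816 * 29 / 1000 = 226.66 A

226.66 A


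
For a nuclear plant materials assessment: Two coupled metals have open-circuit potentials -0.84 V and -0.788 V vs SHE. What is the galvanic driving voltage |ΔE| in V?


Driving voltage is the absolute potential difference.
|ΔE| = |-0.84 − (-0.788)| = 0.052 V

0.052 V


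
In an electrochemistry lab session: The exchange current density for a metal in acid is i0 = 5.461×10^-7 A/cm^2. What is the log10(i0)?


i0 = 5.461×10^-7 A/cm^2
log10(i0) = -6.263

-6.263


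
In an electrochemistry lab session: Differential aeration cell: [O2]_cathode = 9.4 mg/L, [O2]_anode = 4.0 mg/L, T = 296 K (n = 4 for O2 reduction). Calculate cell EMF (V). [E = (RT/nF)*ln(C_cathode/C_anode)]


Apply the Nernst concentration-cell relation: E = (RT/nF)*ln(C_cathode/C_anode)
RT/nF = 8.314*296/(4*96485) = 0.00637649 V
ln(9.4/4.0) = 0.85442
E = 0.00637649 * 0.85442 = 0.00545 V

0.00545 V


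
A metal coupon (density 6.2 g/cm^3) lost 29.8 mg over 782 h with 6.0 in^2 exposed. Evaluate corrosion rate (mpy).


Apply the mpy weight-loss relation: CR = 534 * W / (D * A * T)
Numerator: 534 * 29.8 = 15913.2
Denominator: 6.2 * 6.0 * 782 = 29090.4
CR = 15913.2 / 29090.4 = 0.54703 mpy

0.54703 mpy


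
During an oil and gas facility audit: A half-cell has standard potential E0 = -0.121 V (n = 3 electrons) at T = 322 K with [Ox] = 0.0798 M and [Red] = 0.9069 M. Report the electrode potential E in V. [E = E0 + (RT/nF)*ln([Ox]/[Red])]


Apply the Nernst equation: E = E0 + (RT/nF)*ln([Ox]/[Red])
Step 1: RT/nF = 8.314*322/(3*96485) = 0.00924879 V
Step 2: [Ox]/[Red] = 0.0798/0.9069 = 0.087992
Step 3: ln(0.087992) = -2.430509
Step 4: correction = 0.00924879 * -2.430509 = -0.022 V
E = -0.121 + -0.022 = -0.143 V

-0.143 V


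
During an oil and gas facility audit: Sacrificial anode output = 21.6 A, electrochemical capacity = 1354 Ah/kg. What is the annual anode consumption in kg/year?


Annual consumption = current * hours per year / capacity
Rate = 21.6 * 8760 / 1354 = 139.7 kg/year

139.7 kg/year


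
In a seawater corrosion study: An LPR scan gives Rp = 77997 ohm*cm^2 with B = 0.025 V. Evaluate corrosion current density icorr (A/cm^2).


Apply the Stern-Geary relation: icorr = B / Rp
icorr = 0.025 / 77997 = 3.205×10^-7 A/cm^2

3.205×10^-7 A/cm^2


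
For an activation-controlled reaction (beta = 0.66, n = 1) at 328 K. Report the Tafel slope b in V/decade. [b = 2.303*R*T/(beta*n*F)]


Apply the Tafel slope relation: b = 2.303*R*T/(beta*n*F)
Numerator: 2.303 * 8.314 * 328 = 6280.26
Denominator: 0.66 * 1 * 96485 = 63680.1
b = 6280.26 / 63680.1 = 0.099 V/decade

0.099 V/decade


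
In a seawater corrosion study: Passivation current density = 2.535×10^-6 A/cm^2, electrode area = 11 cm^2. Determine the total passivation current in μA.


I = i_pass * A, then convert A → μA (×10^6)
I = 2.535×10^-6 * 11 * 10^6 = 27.89 μA

27.89 μA


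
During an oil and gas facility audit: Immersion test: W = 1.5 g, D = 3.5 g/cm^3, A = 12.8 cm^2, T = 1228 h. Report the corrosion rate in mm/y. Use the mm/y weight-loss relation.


Apply the mm/y weight-loss relation: CR = 87600 * W / (D * A * T)
Numerator: 87600 * 1.5 = 131400.0
Denominator: 3.5 * 12.8 * 1228 = 55014.4
CR = 131400.0 / 55014.4 = 2.388466 mm/y

2.388466 mm/y


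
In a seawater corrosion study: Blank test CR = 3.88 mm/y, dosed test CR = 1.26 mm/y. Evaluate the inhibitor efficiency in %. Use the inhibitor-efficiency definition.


Apply the inhibitor-efficiency definition: IE = (CR_blank − CR_inh)/CR_blank × 100
IE = (3.88 − 1.26) / 3.88 × 100
IE = 2.62 / 3.88 × 100 = 67.5 %

67.5 %


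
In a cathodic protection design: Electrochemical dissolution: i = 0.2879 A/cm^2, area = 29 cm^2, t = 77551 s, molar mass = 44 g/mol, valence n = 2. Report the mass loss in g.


Apply Faraday's law: m = i*A*t*M / (n*F)
Total charge passed Q = i*A*t = 0.2879*29*77551 = 647481.0541 C
m = Q*M/(n*F) = 647481.0541*44/(2*96485) = 147.6352 g

147.6352 g


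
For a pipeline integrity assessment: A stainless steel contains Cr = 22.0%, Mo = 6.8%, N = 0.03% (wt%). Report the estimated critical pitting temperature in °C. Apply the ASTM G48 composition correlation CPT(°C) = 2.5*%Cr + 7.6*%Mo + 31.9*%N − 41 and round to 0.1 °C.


Apply the ASTM G48 empirical CPT estimate: CPT(°C) = 2.5*%Cr + 7.6*%Mo + 31.9*%N − 41
2.5*22.0 = 55; 7.6*6.8 = 51.68; 31.9*0.03 = 0.957
CPT = 55 + 51.68 + 0.957 − 41 = 66.637 °C
Rounded to 0.1 °C: CPT ≈ 66.6 °C

66.6 °C


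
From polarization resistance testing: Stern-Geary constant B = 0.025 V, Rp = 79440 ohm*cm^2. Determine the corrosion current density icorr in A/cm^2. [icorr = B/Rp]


Apply the Stern-Geary relation: icorr = B / Rp
icorr = 0.025 / 79440 = 3.147×10^-7 A/cm^2

3.147×10^-7 A/cm^2


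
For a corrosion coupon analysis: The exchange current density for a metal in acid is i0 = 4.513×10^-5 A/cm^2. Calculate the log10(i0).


i0 = 4.513×10^-5 A/cm^2
log10(i0) = -4.346

-4.346


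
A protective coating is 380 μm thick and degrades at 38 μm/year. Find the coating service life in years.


Service life = thickness / degradation rate
Life = 380 / 38 = 10.0 years

10.0 years


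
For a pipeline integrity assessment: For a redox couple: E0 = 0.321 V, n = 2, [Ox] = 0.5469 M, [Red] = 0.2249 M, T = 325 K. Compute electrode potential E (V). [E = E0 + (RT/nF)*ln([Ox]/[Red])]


Apply the Nernst equation: E = E0 + (RT/nF)*ln([Ox]/[Red])
Step 1: RT/nF = 8.314*325/(2*96485) = 0.01400244 V
Step 2: [Ox]/[Red] = 0.5469/0.2249 = 2.431747
Step 3: ln(2.431747) = 0.88861
Step 4: correction = 0.01400244 * 0.88861 = 0.012 V
E = 0.321 + 0.012 = 0.333 V

0.333 V


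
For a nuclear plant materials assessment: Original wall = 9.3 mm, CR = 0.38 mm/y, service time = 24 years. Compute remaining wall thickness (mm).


Remaining wall = original − CR × time
t = 9.3 − 0.38*24 = 9.3 − 9.12 = 0.18 mm

0.18 mm


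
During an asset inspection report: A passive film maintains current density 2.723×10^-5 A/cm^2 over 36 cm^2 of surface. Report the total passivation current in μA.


I = i_pass * A, then convert A → μA (×10^6)
I = 2.723×10^-5 * 36 * 10^6 = 980.28 μA

980.28 μA


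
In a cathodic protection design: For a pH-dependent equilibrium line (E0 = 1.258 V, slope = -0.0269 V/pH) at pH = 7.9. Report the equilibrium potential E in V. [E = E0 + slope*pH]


Apply the Pourbaix line equation: E = E0 + slope*pH
E = 1.258 + (-0.0269)*7.9 = 1.258 + (-0.21251) = 1.04549 V
Rounded to 4 decimal places: E = 1.0455 V

1.0455 V


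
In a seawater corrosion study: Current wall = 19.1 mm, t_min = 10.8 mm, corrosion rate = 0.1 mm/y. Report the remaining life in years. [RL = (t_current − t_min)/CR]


Apply the remaining-life relation: RL = (t_current − t_min) / CR
RL = (19.1 − 10.8) / 0.1 = 8.3 / 0.1 = 83.0 years

83.0 years


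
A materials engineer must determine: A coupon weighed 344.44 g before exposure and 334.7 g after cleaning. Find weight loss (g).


Weight loss = initial − final
WL = 344.44 − 334.7 = 9.74 g

9.74 g


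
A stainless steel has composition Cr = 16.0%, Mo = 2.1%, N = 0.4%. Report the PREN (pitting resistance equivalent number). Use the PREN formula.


Apply the PREN formula: PREN = Cr + 3.3*Mo + 16*N
PREN = 16.0 + 3.3*2.1 + 16*0.4
PREN = 16.0 + 6.93 + 6.4 = 29.33

29.33


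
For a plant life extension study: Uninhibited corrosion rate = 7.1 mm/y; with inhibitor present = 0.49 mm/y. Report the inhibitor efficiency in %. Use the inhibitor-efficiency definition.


Apply the inhibitor-efficiency definition: IE = (CR_blank − CR_inh)/CR_blank × 100
IE = (7.1 − 0.49) / 7.1 × 100
IE = 6.61 / 7.1 × 100 = 93.1 %

93.1 %


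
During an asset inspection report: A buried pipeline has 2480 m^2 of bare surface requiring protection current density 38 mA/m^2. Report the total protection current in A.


I = area * current density, then convert mA → A (÷1000)
I = 2480 * 38 / 1000 = 94.24 A

94.24 A


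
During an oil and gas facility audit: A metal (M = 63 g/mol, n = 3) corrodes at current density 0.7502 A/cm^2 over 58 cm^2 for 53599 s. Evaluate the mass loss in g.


Apply Faraday's law: m = i*A*t*M / (n*F)
Total charge passed Q = i*A*t = 0.7502*58*53599 = 2332178.2484 C
m = Q*M/(n*F) = 2332178.2484*63/(3*96485) = 507.6 g

507.6 g


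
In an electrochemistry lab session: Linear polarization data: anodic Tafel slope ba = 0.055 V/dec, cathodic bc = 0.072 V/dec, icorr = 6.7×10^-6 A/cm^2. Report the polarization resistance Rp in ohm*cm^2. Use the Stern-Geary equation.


Apply the Stern-Geary equation: Rp = ba*bc / (2.303*icorr*(ba+bc))
ba*bc = 0.055*0.072 = 0.00396
ba+bc = 0.127; 2.303*icorr*(ba+bc) = 2.303*6.7×10^-6*0.127 = 1.9596227×10^-6
Rp = 0.00396 / 1.9596227×10^-6 = 2020.8 ohm*cm^2

2020.8 ohm*cm^2


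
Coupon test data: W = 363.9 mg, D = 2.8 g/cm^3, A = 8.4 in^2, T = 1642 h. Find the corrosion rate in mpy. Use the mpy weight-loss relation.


Apply the mpy weight-loss relation: CR = 534 * W / (D * A * T)
Numerator: 534 * 363.9 = 194322.6
Denominator: 2.8 * 8.4 * 1642 = 38619.84
CR = 194322.6 / 38619.84 = 5.03168 mpy

5.03168 mpy


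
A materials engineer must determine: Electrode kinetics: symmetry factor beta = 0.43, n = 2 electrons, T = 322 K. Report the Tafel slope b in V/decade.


Apply the Tafel slope relation: b = 2.303*R*T/(beta*n*F)
Numerator: 2.303 * 8.314 * 322 = 6165.38
Denominator: 0.43 * 2 * 96485 = 82977.1
b = 6165.38 / 82977.1 = 0.0743 V/decade

0.0743 V/decade


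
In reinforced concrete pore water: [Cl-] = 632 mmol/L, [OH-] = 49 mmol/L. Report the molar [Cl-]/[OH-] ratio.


Threshold parameter = [Cl-] / [OH-] (molar basis; both in mmol/L, so units cancel)
Ratio = 632 / 49 = 12.9

12.9


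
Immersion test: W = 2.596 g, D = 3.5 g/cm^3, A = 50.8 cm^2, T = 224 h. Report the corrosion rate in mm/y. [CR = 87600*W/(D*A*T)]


Apply the mm/y weight-loss relation: CR = 87600 * W / (D * A * T)
Numerator: 87600 * 2.596 = 227409.6
Denominator: 3.5 * 50.8 * 224 = 39827.2
CR = 227409.6 / 39827.2 = 5.709907 mm/y

5.709907 mm/y


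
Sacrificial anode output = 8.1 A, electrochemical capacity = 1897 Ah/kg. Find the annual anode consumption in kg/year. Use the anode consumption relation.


Annual consumption = current * hours per year / capacity
Rate = 8.1 * 8760 / 1897 = 37.4 kg/year

37.4 kg/year


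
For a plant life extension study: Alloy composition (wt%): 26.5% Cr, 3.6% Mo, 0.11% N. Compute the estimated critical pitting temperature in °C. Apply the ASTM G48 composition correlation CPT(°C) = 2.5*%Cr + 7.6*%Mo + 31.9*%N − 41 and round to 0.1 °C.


Apply the ASTM G48 empirical CPT estimate: CPT(°C) = 2.5*%Cr + 7.6*%Mo + 31.9*%N − 41
2.5*26.5 = 66.25; 7.6*3.6 = 27.36; 31.9*0.11 = 3.509
CPT = 66.25 + 27.36 + 3.509 − 41 = 56.119 °C
Rounded to 0.1 °C: CPT ≈ 56.1 °C

56.1 °C


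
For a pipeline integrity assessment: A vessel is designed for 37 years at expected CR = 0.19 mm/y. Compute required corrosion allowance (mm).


Corrosion allowance = CR × design life
CA = 0.19 * 37 = 7.03 mm

7.03 mm


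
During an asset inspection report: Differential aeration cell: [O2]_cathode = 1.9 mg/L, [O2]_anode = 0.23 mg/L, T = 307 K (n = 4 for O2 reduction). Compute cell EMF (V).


Apply the Nernst concentration-cell relation: E = (RT/nF)*ln(C_cathode/C_anode)
RT/nF = 8.314*307/(4*96485) = 0.00661346 V
ln(1.9/0.23) = 2.11153
E = 0.00661346 * 2.11153 = 0.01396 V

0.01396 V


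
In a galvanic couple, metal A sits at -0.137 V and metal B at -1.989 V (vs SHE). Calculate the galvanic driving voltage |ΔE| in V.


Driving voltage is the absolute potential difference.
|ΔE| = |-0.137 − (-1.989)| = 1.852 V

1.852 V


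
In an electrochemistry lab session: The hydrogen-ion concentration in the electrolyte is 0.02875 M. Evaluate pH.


pH = −log10[H+]
pH = −log10(0.02875) = 1.54

1.54


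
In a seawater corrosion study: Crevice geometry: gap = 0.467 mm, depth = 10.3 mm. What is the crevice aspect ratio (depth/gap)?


Aspect ratio = depth / gap
Ratio = 10.3 / 0.467 = 22.1

22.1


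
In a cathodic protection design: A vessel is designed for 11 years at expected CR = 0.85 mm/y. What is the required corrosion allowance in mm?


Corrosion allowance = CR × design life
CA = 0.85 * 11 = 9.35 mm

9.35 mm


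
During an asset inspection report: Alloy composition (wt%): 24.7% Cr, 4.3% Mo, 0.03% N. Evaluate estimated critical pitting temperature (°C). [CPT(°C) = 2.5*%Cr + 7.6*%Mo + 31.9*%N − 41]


Apply the ASTM G48 empirical CPT estimate: CPT(°C) = 2.5*%Cr + 7.6*%Mo + 31.9*%N − 41
2.5*24.7 = 61.75; 7.6*4.3 = 32.68; 31.9*0.03 = 0.957
CPT = 61.75 + 32.68 + 0.957 − 41 = 54.387 °C
Rounded to 0.1 °C: CPT ≈ 54.4 °C

54.4 °C


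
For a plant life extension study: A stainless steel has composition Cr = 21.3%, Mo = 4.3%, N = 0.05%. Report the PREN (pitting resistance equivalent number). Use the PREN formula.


Apply the PREN formula: PREN = Cr + 3.3*Mo + 16*N
PREN = 21.3 + 3.3*4.3 + 16*0.05
PREN = 21.3 + 14.19 + 0.8 = 36.29

36.29


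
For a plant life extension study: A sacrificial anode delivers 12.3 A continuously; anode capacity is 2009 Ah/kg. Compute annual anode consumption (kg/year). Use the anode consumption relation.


Annual consumption = current * hours per year / capacity
Rate = 12.3 * 8760 / 2009 = 53.6 kg/year

53.6 kg/year


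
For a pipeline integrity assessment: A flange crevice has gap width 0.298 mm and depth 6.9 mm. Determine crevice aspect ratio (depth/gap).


Aspect ratio = depth / gap
Ratio = 6.9 / 0.298 = 23.2

23.2


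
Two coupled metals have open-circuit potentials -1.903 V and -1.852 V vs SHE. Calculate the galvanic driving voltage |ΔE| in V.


Driving voltage is the absolute potential difference.
|ΔE| = |-1.903 − (-1.852)| = 0.051 V

0.051 V


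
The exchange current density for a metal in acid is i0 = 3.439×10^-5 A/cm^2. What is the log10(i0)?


i0 = 3.439×10^-5 A/cm^2
log10(i0) = -4.464

-4.464


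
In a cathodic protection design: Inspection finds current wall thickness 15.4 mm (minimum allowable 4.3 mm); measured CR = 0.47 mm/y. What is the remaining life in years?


Apply the remaining-life relation: RL = (t_current − t_min) / CR
RL = (15.4 − 4.3) / 0.47 = 11.1 / 0.47 = 23.6 years

23.6 years


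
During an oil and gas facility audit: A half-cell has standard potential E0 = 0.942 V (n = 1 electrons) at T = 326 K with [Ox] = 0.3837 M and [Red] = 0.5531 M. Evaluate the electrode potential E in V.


Apply the Nernst equation: E = E0 + (RT/nF)*ln([Ox]/[Red])
Step 1: RT/nF = 8.314*326/(1*96485) = 0.02809104 V
Step 2: [Ox]/[Red] = 0.3837/0.5531 = 0.693726
Step 3: ln(0.693726) = -0.365678
Step 4: correction = 0.02809104 * -0.365678 = -0.0103 V
E = 0.942 + -0.0103 = 0.9317 V

0.9317 V


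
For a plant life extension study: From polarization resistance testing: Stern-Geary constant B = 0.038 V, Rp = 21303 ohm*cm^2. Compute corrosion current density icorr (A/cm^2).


Apply the Stern-Geary relation: icorr = B / Rp
icorr = 0.038 / 21303 = 1.784×10^-6 A/cm^2

1.784×10^-6 A/cm^2


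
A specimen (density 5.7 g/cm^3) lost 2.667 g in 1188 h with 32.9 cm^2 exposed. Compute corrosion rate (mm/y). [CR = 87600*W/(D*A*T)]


Apply the mm/y weight-loss relation: CR = 87600 * W / (D * A * T)
Numerator: 87600 * 2.667 = 233629.2
Denominator: 5.7 * 32.9 * 1188 = 222785.64
CR = 233629.2 / 222785.64 = 1.048673 mm/y

1.048673 mm/y


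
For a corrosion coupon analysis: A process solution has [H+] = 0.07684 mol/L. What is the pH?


pH = −log10[H+]
pH = −log10(0.07684) = 1.11

1.11


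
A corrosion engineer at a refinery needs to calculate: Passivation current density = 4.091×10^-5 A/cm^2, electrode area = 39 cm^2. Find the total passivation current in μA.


I = i_pass * A, then convert A → μA (×10^6)
I = 4.091×10^-5 * 39 * 10^6 = 1595.49 μA

1595.49 μA


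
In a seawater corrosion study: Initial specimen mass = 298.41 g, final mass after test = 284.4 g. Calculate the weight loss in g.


Weight loss = initial − final
WL = 298.41 − 284.4 = 14.01 g

14.01 g


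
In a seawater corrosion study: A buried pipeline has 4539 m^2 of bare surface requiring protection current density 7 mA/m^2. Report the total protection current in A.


I = area * current density, then convert mA → A (÷1000)
I = 4539 * 7 / 1000 = 31.77 A

31.77 A


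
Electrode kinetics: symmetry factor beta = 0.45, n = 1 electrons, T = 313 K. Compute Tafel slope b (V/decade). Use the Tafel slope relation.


Apply the Tafel slope relation: b = 2.303*R*T/(beta*n*F)
Numerator: 2.303 * 8.314 * 313 = 5993.06
Denominator: 0.45 * 1 * 96485 = 43418.25
b = 5993.06 / 43418.25 = 0.138 V/decade

0.138 V/decade


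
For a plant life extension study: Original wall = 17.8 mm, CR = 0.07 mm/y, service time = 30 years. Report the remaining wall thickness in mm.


Remaining wall = original − CR × time
t = 17.8 − 0.07*30 = 17.8 − 2.1 = 15.7 mm

15.7 mm


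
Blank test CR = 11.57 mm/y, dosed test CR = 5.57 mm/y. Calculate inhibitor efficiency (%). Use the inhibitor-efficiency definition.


Apply the inhibitor-efficiency definition: IE = (CR_blank − CR_inh)/CR_blank × 100
IE = (11.57 − 5.57) / 11.57 × 100
IE = 6.0 / 11.57 × 100 = 51.9 %

51.9 %


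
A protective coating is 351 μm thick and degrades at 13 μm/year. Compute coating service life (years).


Service life = thickness / degradation rate
Life = 351 / 13 = 27.0 years

27.0 years


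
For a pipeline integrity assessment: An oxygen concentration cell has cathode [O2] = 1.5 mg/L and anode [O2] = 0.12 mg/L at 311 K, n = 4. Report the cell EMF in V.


Apply the Nernst concentration-cell relation: E = (RT/nF)*ln(C_cathode/C_anode)
RT/nF = 8.314*311/(4*96485) = 0.00669963 V
ln(1.5/0.12) = 2.52573
E = 0.00669963 * 2.52573 = 0.01692 V

0.01692 V


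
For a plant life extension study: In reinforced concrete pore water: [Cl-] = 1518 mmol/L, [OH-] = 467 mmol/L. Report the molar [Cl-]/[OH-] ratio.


Threshold parameter = [Cl-] / [OH-] (molar basis; both in mmol/L, so units cancel)
Ratio = 1518 / 467 = 3.25

3.25


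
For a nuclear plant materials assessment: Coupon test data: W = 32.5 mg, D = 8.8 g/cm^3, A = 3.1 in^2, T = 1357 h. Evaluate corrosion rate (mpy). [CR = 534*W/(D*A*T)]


Apply the mpy weight-loss relation: CR = 534 * W / (D * A * T)
Numerator: 534 * 32.5 = 17355.0
Denominator: 8.8 * 3.1 * 1357 = 37018.96
CR = 17355.0 / 37018.96 = 0.469 mpy

0.469 mpy


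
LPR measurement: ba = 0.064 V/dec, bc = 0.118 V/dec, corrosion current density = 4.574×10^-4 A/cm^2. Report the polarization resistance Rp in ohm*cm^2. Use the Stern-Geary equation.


Apply the Stern-Geary equation: Rp = ba*bc / (2.303*icorr*(ba+bc))
ba*bc = 0.064*0.118 = 0.007552
ba+bc = 0.182; 2.303*icorr*(ba+bc) = 2.303*4.574×10^-4*0.182 = 1.9171738×10^-4
Rp = 0.007552 / 1.9171738×10^-4 = 39.4 ohm*cm^2

39.4 ohm*cm^2


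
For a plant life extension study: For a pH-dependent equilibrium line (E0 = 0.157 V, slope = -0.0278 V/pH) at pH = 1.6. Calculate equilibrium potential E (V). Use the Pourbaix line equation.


Apply the Pourbaix line equation: E = E0 + slope*pH
E = 0.157 + (-0.0278)*1.6 = 0.157 + (-0.04448) = 0.11252 V
Rounded to 3 decimal places: E = 0.113 V

0.113 V


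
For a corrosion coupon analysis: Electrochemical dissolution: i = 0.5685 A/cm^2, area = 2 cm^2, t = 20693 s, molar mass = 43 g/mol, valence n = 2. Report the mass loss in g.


Apply Faraday's law: m = i*A*t*M / (n*F)
Total charge passed Q = i*A*t = 0.5685*2*20693 = 23527.941 C
m = Q*M/(n*F) = 23527.941*43/(2*96485) = 5.24279 g

5.24279 g


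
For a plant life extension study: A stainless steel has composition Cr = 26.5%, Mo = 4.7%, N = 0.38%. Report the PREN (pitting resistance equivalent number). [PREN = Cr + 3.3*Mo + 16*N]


Apply the PREN formula: PREN = Cr + 3.3*Mo + 16*N
PREN = 26.5 + 3.3*4.7 + 16*0.38
PREN = 26.5 + 15.51 + 6.08 = 48.09

48.09


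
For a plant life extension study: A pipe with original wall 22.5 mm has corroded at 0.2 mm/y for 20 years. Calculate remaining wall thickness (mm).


Remaining wall = original − CR × time
t = 22.5 − 0.2*20 = 22.5 − 4.0 = 18.5 mm

18.5 mm


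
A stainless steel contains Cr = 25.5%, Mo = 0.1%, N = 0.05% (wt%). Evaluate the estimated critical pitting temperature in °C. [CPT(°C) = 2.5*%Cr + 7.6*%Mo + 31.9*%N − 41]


Apply the ASTM G48 empirical CPT estimate: CPT(°C) = 2.5*%Cr + 7.6*%Mo + 31.9*%N − 41
2.5*25.5 = 63.75; 7.6*0.1 = 0.76; 31.9*0.05 = 1.595
CPT = 63.75 + 0.76 + 1.595 − 41 = 25.105 °C
Rounded to 0.1 °C: CPT ≈ 25.1 °C

25.1 °C


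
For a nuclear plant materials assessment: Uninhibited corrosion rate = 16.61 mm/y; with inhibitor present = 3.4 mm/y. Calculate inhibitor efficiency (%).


Apply the inhibitor-efficiency definition: IE = (CR_blank − CR_inh)/CR_blank × 100
IE = (16.61 − 3.4) / 16.61 × 100
IE = 13.21 / 16.61 × 100 = 79.5 %

79.5 %


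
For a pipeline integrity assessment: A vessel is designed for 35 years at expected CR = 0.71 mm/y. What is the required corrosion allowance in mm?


Corrosion allowance = CR × design life
CA = 0.71 * 35 = 24.85 mm

24.85 mm


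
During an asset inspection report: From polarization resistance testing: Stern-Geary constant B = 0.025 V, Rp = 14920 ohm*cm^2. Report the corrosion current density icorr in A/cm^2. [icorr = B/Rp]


Apply the Stern-Geary relation: icorr = B / Rp
icorr = 0.025 / 14920 = 1.676×10^-6 A/cm^2

1.676×10^-6 A/cm^2


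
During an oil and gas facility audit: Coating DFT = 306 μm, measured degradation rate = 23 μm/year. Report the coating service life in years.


Service life = thickness / degradation rate
Life = 306 / 23 = 13.3 years

13.3 years


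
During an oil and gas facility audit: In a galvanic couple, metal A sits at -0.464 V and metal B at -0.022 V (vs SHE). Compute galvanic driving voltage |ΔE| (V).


Driving voltage is the absolute potential difference.
|ΔE| = |-0.464 − (-0.022)| = 0.442 V

0.442 V


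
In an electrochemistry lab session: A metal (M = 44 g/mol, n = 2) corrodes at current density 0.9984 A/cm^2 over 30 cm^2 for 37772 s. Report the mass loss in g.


Apply Faraday's law: m = i*A*t*M / (n*F)
Total charge passed Q = i*A*t = 0.9984*30*37772 = 1131346.944 C
m = Q*M/(n*F) = 1131346.944*44/(2*96485) = 257.9638 g

257.9638 g


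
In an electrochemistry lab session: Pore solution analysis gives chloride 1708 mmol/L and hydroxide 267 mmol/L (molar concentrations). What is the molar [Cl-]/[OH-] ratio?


Threshold parameter = [Cl-] / [OH-] (molar basis; both in mmol/L, so units cancel)
Ratio = 1708 / 267 = 6.4

6.4


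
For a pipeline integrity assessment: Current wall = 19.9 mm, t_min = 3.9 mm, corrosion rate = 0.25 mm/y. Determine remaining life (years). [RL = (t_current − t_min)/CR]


Apply the remaining-life relation: RL = (t_current − t_min) / CR
RL = (19.9 − 3.9) / 0.25 = 16.0 / 0.25 = 64.0 years

64.0 years


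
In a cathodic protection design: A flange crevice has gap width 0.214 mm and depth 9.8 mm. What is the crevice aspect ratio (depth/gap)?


Aspect ratio = depth / gap
Ratio = 9.8 / 0.214 = 45.8

45.8


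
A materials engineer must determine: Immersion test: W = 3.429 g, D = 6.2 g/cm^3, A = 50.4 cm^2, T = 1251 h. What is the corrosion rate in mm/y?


Apply the mm/y weight-loss relation: CR = 87600 * W / (D * A * T)
Numerator: 87600 * 3.429 = 300380.4
Denominator: 6.2 * 50.4 * 1251 = 390912.48
CR = 300380.4 / 390912.48 = 0.7684 mm/y

0.7684 mm/y
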